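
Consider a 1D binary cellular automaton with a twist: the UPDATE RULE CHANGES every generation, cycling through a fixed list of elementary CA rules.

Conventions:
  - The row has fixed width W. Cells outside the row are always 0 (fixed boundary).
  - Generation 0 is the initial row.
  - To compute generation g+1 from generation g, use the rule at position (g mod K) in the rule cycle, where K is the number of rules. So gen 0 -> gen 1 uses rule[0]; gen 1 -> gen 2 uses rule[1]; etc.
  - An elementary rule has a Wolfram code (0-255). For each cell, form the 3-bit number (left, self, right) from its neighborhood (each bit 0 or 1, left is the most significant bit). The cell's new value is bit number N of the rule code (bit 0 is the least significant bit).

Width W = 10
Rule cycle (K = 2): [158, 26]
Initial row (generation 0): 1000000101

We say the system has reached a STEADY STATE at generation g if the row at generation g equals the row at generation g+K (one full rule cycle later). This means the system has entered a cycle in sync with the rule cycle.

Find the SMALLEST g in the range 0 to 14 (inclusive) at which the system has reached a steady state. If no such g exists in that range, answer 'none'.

Answer: none

Derivation:
Gen 0: 1000000101
Gen 1 (rule 158): 1100001101
Gen 2 (rule 26): 1010011000
Gen 3 (rule 158): 1011110100
Gen 4 (rule 26): 0010000010
Gen 5 (rule 158): 0111000111
Gen 6 (rule 26): 1100101100
Gen 7 (rule 158): 1011101010
Gen 8 (rule 26): 0010000001
Gen 9 (rule 158): 0111000011
Gen 10 (rule 26): 1100100110
Gen 11 (rule 158): 1011111101
Gen 12 (rule 26): 0010000000
Gen 13 (rule 158): 0111000000
Gen 14 (rule 26): 1100100000
Gen 15 (rule 158): 1011110000
Gen 16 (rule 26): 0010001000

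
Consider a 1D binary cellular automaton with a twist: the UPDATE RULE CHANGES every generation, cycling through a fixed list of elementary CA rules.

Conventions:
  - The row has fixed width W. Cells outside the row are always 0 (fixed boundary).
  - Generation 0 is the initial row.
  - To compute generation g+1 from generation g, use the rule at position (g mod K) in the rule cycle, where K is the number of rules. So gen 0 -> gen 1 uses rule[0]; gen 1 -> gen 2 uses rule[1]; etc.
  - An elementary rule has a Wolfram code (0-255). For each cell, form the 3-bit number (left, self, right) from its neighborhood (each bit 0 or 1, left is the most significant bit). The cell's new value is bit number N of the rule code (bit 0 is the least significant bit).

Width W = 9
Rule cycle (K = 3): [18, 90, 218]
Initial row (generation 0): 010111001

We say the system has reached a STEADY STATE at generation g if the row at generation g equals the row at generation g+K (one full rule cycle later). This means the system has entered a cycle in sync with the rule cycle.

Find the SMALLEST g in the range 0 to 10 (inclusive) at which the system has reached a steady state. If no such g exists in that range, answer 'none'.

Gen 0: 010111001
Gen 1 (rule 18): 100000110
Gen 2 (rule 90): 010001111
Gen 3 (rule 218): 101011111
Gen 4 (rule 18): 000000000
Gen 5 (rule 90): 000000000
Gen 6 (rule 218): 000000000
Gen 7 (rule 18): 000000000
Gen 8 (rule 90): 000000000
Gen 9 (rule 218): 000000000
Gen 10 (rule 18): 000000000
Gen 11 (rule 90): 000000000
Gen 12 (rule 218): 000000000
Gen 13 (rule 18): 000000000

Answer: 4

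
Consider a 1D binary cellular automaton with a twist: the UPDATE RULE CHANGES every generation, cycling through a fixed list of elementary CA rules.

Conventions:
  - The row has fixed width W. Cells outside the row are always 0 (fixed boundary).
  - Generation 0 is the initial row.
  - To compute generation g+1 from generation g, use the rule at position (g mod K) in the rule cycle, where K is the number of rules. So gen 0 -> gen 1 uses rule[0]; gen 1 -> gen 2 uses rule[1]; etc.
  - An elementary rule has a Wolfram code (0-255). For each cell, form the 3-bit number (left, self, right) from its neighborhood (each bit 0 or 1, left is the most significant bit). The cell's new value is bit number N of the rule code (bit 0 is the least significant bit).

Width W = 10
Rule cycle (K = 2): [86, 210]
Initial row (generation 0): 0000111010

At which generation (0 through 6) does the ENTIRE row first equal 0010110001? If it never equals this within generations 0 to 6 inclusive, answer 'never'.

Gen 0: 0000111010
Gen 1 (rule 86): 0001001011
Gen 2 (rule 210): 0010110001
Gen 3 (rule 86): 0110011011
Gen 4 (rule 210): 1011101001
Gen 5 (rule 86): 1000101111
Gen 6 (rule 210): 0101000111

Answer: 2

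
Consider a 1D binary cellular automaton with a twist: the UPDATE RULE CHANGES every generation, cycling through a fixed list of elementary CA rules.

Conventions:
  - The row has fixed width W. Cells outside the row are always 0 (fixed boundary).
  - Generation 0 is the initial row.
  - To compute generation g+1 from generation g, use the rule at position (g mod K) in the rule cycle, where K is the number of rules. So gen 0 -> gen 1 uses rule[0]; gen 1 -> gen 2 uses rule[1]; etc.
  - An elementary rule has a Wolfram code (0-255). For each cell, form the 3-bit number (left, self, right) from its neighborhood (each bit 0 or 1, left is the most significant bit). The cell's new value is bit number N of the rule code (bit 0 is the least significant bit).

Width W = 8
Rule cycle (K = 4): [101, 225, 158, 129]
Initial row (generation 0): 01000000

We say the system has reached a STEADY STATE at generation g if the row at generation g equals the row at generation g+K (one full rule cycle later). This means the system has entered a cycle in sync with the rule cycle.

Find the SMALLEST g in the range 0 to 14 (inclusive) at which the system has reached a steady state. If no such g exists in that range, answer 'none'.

Answer: 8

Derivation:
Gen 0: 01000000
Gen 1 (rule 101): 01011111
Gen 2 (rule 225): 00101111
Gen 3 (rule 158): 01101110
Gen 4 (rule 129): 00000100
Gen 5 (rule 101): 11110101
Gen 6 (rule 225): 01111010
Gen 7 (rule 158): 11110011
Gen 8 (rule 129): 01100000
Gen 9 (rule 101): 00101111
Gen 10 (rule 225): 10010111
Gen 11 (rule 158): 11110110
Gen 12 (rule 129): 01100000
Gen 13 (rule 101): 00101111
Gen 14 (rule 225): 10010111
Gen 15 (rule 158): 11110110
Gen 16 (rule 129): 01100000
Gen 17 (rule 101): 00101111
Gen 18 (rule 225): 10010111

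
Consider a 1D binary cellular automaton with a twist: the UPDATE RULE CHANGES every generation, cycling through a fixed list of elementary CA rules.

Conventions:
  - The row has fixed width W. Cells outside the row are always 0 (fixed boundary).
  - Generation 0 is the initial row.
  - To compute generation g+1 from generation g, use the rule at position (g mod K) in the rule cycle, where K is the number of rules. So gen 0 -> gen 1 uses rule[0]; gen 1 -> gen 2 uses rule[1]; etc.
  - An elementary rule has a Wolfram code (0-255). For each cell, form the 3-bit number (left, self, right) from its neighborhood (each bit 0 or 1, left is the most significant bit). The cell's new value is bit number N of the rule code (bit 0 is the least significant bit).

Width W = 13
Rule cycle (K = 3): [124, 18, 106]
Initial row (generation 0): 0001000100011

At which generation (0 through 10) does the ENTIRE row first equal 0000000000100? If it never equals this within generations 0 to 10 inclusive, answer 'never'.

Answer: 8

Derivation:
Gen 0: 0001000100011
Gen 1 (rule 124): 0001100110011
Gen 2 (rule 18): 0010011001100
Gen 3 (rule 106): 0100111011100
Gen 4 (rule 124): 0110101110110
Gen 5 (rule 18): 1000000000001
Gen 6 (rule 106): 0000000000010
Gen 7 (rule 124): 0000000000011
Gen 8 (rule 18): 0000000000100
Gen 9 (rule 106): 0000000001000
Gen 10 (rule 124): 0000000001100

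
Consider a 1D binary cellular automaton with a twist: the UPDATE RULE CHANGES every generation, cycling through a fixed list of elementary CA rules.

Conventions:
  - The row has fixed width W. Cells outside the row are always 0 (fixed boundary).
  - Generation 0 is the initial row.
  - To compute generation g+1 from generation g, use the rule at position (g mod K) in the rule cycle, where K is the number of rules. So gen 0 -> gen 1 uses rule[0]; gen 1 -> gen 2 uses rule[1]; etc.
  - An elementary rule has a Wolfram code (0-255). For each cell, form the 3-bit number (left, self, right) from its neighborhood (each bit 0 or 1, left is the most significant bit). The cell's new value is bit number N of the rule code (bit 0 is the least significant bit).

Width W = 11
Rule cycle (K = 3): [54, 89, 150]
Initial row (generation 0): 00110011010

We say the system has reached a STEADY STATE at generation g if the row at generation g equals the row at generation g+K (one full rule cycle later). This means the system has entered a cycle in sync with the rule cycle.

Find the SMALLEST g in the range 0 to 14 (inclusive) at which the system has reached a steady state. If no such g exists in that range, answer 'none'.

Gen 0: 00110011010
Gen 1 (rule 54): 01001100111
Gen 2 (rule 89): 00101110101
Gen 3 (rule 150): 01100100101
Gen 4 (rule 54): 10011111111
Gen 5 (rule 89): 01010000001
Gen 6 (rule 150): 11011000011
Gen 7 (rule 54): 00100100100
Gen 8 (rule 89): 10010010011
Gen 9 (rule 150): 11111111100
Gen 10 (rule 54): 00000000010
Gen 11 (rule 89): 11111111001
Gen 12 (rule 150): 01111110111
Gen 13 (rule 54): 10000001000
Gen 14 (rule 89): 01111100111
Gen 15 (rule 150): 10111011010
Gen 16 (rule 54): 11000100111
Gen 17 (rule 89): 11110010101

Answer: none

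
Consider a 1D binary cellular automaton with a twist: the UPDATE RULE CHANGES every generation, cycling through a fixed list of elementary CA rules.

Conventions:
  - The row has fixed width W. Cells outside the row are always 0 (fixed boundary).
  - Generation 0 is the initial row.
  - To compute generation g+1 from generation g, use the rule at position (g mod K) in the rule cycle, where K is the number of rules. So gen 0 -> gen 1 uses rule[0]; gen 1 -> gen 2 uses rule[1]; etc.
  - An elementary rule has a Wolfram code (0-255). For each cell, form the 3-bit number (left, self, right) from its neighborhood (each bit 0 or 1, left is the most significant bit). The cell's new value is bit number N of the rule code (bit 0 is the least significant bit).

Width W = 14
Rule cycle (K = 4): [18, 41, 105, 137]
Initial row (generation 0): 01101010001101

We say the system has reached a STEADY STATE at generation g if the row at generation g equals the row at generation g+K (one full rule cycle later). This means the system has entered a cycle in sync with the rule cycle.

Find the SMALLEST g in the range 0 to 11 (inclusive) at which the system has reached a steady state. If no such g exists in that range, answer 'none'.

Answer: none

Derivation:
Gen 0: 01101010001101
Gen 1 (rule 18): 10000001010000
Gen 2 (rule 41): 00111100100111
Gen 3 (rule 105): 10100100000101
Gen 4 (rule 137): 00000001110000
Gen 5 (rule 18): 00000010001000
Gen 6 (rule 41): 11111000100011
Gen 7 (rule 105): 10001010001011
Gen 8 (rule 137): 00100000100010
Gen 9 (rule 18): 01010001010101
Gen 10 (rule 41): 00100100101010
Gen 11 (rule 105): 10000000010100
Gen 12 (rule 137): 00111111000001
Gen 13 (rule 18): 01000000100010
Gen 14 (rule 41): 00011110001000
Gen 15 (rule 105): 11010010100011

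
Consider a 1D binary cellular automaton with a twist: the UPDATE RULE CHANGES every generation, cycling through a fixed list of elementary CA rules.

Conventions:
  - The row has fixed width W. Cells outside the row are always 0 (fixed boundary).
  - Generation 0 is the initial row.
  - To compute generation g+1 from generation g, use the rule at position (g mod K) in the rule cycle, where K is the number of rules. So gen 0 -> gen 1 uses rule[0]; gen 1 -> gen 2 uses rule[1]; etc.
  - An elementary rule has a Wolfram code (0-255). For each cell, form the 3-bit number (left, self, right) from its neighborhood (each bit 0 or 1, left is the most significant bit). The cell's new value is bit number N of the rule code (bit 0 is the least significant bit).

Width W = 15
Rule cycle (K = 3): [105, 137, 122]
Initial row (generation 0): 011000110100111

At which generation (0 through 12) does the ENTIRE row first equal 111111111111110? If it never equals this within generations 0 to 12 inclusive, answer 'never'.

Answer: 11

Derivation:
Gen 0: 011000110100111
Gen 1 (rule 105): 011010111000101
Gen 2 (rule 137): 010000110010000
Gen 3 (rule 122): 101001111101000
Gen 4 (rule 105): 010001000110011
Gen 5 (rule 137): 000100010100010
Gen 6 (rule 122): 001010101010101
Gen 7 (rule 105): 100101010101010
Gen 8 (rule 137): 000000000000000
Gen 9 (rule 122): 000000000000000
Gen 10 (rule 105): 111111111111111
Gen 11 (rule 137): 111111111111110
Gen 12 (rule 122): 100000000000011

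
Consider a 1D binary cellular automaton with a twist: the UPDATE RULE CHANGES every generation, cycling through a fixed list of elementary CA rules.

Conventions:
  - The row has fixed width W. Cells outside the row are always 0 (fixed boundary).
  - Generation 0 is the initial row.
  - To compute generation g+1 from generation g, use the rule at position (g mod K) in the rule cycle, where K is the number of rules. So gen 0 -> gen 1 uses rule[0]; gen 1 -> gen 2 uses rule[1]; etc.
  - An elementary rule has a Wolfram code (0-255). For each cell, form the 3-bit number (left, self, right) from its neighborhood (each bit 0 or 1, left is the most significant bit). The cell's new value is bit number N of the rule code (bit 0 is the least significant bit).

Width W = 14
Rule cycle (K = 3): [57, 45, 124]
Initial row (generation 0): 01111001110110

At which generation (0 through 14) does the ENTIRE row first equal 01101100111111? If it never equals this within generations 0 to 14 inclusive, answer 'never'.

Gen 0: 01111001110110
Gen 1 (rule 57): 01000101001101
Gen 2 (rule 45): 01010111001011
Gen 3 (rule 124): 01111101101111
Gen 4 (rule 57): 01000011011000
Gen 5 (rule 45): 01011010110011
Gen 6 (rule 124): 01111111111011
Gen 7 (rule 57): 01000000000110
Gen 8 (rule 45): 01011111110100
Gen 9 (rule 124): 01110000011110
Gen 10 (rule 57): 01001111010001
Gen 11 (rule 45): 01001000110101
Gen 12 (rule 124): 01101100111111
Gen 13 (rule 57): 01011010100000
Gen 14 (rule 45): 01110111101111

Answer: 12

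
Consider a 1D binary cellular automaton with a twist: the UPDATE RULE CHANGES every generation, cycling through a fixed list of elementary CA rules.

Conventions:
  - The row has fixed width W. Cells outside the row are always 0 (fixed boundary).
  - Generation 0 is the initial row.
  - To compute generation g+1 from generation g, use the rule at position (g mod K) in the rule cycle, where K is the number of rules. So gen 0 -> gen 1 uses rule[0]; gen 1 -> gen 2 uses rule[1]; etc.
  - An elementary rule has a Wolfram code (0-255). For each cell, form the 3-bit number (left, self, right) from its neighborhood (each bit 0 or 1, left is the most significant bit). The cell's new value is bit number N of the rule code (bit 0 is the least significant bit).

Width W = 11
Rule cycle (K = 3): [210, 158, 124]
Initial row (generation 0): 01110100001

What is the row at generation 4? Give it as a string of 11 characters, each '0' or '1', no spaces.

Answer: 01111100010

Derivation:
Gen 0: 01110100001
Gen 1 (rule 210): 10110010010
Gen 2 (rule 158): 10101111111
Gen 3 (rule 124): 11111000001
Gen 4 (rule 210): 01111100010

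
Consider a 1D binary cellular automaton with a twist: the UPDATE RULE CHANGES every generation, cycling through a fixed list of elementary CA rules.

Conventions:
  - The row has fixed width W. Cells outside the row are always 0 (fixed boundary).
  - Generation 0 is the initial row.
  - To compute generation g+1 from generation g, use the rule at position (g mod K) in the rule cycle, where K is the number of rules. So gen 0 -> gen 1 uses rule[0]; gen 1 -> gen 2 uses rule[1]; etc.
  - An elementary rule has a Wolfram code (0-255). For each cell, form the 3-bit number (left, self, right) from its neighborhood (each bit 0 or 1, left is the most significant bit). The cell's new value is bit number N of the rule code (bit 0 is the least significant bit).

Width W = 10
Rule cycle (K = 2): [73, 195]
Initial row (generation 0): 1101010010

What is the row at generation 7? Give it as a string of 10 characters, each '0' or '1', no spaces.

Gen 0: 1101010010
Gen 1 (rule 73): 1100000000
Gen 2 (rule 195): 0101111111
Gen 3 (rule 73): 0001000001
Gen 4 (rule 195): 1110011110
Gen 5 (rule 73): 1010010010
Gen 6 (rule 195): 0000100100
Gen 7 (rule 73): 1110000001

Answer: 1110000001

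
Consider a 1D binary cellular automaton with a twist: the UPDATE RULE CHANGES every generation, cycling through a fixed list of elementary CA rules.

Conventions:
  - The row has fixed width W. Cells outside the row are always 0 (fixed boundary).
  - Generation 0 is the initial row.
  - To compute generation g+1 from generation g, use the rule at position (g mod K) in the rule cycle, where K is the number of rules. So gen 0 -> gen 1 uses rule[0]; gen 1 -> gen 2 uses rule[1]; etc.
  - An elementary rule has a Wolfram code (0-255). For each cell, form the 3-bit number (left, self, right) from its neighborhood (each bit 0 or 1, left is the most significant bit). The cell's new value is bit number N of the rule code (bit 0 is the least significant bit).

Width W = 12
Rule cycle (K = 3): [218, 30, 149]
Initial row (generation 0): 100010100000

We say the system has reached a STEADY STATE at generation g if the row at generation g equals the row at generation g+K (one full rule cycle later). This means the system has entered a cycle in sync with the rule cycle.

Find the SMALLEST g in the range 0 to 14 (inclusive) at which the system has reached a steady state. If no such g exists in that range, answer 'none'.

Gen 0: 100010100000
Gen 1 (rule 218): 010100010000
Gen 2 (rule 30): 110110111000
Gen 3 (rule 149): 000000010111
Gen 4 (rule 218): 000000100111
Gen 5 (rule 30): 000001111100
Gen 6 (rule 149): 111100111011
Gen 7 (rule 218): 111111111011
Gen 8 (rule 30): 100000000010
Gen 9 (rule 149): 111111111011
Gen 10 (rule 218): 111111111011
Gen 11 (rule 30): 100000000010
Gen 12 (rule 149): 111111111011
Gen 13 (rule 218): 111111111011
Gen 14 (rule 30): 100000000010
Gen 15 (rule 149): 111111111011
Gen 16 (rule 218): 111111111011
Gen 17 (rule 30): 100000000010

Answer: 7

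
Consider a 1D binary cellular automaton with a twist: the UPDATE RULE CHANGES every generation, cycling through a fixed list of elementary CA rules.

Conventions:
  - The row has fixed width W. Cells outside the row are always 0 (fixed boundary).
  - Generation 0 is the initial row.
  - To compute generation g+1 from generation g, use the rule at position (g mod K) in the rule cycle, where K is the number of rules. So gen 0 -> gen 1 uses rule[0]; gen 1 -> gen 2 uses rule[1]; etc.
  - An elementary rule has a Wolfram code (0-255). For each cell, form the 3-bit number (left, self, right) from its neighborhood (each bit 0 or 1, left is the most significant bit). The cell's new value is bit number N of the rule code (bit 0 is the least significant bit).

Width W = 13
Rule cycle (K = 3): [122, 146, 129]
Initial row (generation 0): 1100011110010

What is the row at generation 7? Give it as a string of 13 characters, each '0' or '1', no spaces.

Answer: 0000000000000

Derivation:
Gen 0: 1100011110010
Gen 1 (rule 122): 1110110011101
Gen 2 (rule 146): 0100001101000
Gen 3 (rule 129): 0001100000011
Gen 4 (rule 122): 0011110000111
Gen 5 (rule 146): 0101101001010
Gen 6 (rule 129): 0000000000000
Gen 7 (rule 122): 0000000000000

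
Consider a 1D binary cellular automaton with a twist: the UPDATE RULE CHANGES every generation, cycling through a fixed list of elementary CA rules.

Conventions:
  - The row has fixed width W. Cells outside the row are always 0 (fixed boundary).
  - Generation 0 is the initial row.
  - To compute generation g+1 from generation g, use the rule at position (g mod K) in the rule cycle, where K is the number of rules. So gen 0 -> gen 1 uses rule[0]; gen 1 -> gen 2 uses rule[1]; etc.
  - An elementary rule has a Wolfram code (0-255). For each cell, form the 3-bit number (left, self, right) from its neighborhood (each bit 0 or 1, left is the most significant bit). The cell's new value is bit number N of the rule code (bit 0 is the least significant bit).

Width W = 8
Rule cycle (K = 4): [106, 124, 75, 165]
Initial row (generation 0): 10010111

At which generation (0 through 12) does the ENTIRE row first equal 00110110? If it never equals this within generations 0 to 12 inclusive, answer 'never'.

Gen 0: 10010111
Gen 1 (rule 106): 00101101
Gen 2 (rule 124): 00111111
Gen 3 (rule 75): 11100001
Gen 4 (rule 165): 01001101
Gen 5 (rule 106): 10011110
Gen 6 (rule 124): 11010011
Gen 7 (rule 75): 11000111
Gen 8 (rule 165): 00010010
Gen 9 (rule 106): 00100100
Gen 10 (rule 124): 00110110
Gen 11 (rule 75): 11110110
Gen 12 (rule 165): 01101000

Answer: 10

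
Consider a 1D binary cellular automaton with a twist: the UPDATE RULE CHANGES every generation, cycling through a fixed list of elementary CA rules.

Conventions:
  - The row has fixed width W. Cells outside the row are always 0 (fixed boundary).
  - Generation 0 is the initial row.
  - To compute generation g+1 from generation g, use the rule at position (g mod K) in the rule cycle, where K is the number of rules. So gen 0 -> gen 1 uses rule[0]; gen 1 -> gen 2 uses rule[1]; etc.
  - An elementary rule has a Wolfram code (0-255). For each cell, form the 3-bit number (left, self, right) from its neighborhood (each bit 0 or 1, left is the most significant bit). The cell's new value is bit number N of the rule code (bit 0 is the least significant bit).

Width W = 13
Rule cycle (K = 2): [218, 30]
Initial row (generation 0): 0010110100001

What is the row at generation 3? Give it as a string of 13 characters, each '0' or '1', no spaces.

Answer: 1111101111111

Derivation:
Gen 0: 0010110100001
Gen 1 (rule 218): 0100110010010
Gen 2 (rule 30): 1111101111111
Gen 3 (rule 218): 1111101111111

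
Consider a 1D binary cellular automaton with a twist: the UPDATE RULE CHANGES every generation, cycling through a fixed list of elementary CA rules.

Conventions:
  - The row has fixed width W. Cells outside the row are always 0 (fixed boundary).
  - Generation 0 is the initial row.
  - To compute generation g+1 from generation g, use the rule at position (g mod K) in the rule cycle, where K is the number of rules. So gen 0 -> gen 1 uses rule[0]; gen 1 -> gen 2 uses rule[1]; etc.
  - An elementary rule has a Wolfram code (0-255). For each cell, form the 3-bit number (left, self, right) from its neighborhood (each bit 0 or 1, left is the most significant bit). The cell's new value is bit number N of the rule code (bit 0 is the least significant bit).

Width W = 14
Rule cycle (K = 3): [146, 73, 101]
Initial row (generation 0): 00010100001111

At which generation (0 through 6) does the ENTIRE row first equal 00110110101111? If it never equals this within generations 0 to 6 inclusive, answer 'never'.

Answer: never

Derivation:
Gen 0: 00010100001111
Gen 1 (rule 146): 00100010010110
Gen 2 (rule 73): 10001000000110
Gen 3 (rule 101): 10101011110010
Gen 4 (rule 146): 00000001101101
Gen 5 (rule 73): 11111101101100
Gen 6 (rule 101): 00000110110101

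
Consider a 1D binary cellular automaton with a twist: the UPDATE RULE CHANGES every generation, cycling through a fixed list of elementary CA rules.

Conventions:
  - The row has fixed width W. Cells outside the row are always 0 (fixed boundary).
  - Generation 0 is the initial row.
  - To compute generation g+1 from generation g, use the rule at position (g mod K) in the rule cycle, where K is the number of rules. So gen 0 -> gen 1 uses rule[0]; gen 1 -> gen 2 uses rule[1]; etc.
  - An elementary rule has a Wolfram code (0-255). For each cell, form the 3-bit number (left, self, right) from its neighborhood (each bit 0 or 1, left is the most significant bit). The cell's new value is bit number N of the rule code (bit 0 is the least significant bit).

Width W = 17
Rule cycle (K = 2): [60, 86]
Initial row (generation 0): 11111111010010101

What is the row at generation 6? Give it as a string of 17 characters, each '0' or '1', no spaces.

Gen 0: 11111111010010101
Gen 1 (rule 60): 10000000111011111
Gen 2 (rule 86): 11000001001000001
Gen 3 (rule 60): 10100001101100001
Gen 4 (rule 86): 10110010100110011
Gen 5 (rule 60): 11101011110101010
Gen 6 (rule 86): 00101000010101011

Answer: 00101000010101011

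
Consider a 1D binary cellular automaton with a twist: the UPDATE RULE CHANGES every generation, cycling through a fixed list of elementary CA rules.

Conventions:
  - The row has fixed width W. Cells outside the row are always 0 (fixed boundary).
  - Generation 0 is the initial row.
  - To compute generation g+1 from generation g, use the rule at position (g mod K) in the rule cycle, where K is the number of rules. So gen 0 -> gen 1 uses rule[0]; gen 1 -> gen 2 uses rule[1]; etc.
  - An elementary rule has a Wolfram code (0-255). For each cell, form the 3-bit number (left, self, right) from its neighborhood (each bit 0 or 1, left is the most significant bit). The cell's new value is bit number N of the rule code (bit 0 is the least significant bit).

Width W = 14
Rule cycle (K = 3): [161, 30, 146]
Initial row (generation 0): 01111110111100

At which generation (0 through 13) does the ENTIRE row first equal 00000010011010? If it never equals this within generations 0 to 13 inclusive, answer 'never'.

Answer: 6

Derivation:
Gen 0: 01111110111100
Gen 1 (rule 161): 00111101011001
Gen 2 (rule 30): 01100001010111
Gen 3 (rule 146): 10010010000010
Gen 4 (rule 161): 00000000111000
Gen 5 (rule 30): 00000001100100
Gen 6 (rule 146): 00000010011010
Gen 7 (rule 161): 11111000000100
Gen 8 (rule 30): 10000100001110
Gen 9 (rule 146): 01001010010101
Gen 10 (rule 161): 00000100001010
Gen 11 (rule 30): 00001110011011
Gen 12 (rule 146): 00010101100000
Gen 13 (rule 161): 11001010001111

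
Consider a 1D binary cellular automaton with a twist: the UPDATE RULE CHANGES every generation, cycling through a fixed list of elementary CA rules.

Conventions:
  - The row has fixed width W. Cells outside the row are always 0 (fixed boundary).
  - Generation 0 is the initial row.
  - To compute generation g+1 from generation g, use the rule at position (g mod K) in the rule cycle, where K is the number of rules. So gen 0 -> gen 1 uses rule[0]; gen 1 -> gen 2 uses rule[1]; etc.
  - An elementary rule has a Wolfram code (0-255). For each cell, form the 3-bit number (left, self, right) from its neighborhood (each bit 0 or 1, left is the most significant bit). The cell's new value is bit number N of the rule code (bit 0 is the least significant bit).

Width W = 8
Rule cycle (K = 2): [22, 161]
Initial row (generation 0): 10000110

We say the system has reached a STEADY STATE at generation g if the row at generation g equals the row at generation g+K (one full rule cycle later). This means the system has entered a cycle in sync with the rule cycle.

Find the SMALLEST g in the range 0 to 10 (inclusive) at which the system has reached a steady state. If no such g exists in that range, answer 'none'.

Answer: 3

Derivation:
Gen 0: 10000110
Gen 1 (rule 22): 11001001
Gen 2 (rule 161): 00000000
Gen 3 (rule 22): 00000000
Gen 4 (rule 161): 11111111
Gen 5 (rule 22): 00000000
Gen 6 (rule 161): 11111111
Gen 7 (rule 22): 00000000
Gen 8 (rule 161): 11111111
Gen 9 (rule 22): 00000000
Gen 10 (rule 161): 11111111
Gen 11 (rule 22): 00000000
Gen 12 (rule 161): 11111111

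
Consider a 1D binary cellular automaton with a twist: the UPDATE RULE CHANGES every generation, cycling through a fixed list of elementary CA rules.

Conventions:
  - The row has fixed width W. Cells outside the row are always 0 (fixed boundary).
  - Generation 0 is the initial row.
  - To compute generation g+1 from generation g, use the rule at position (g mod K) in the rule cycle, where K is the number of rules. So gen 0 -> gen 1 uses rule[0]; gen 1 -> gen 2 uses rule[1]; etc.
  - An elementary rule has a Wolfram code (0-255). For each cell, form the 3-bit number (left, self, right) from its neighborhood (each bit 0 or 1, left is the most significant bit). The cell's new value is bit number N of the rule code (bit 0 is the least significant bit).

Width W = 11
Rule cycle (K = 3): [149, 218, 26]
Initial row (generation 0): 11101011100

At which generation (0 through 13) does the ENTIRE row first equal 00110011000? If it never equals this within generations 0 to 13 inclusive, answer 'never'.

Answer: 5

Derivation:
Gen 0: 11101011100
Gen 1 (rule 149): 01001001011
Gen 2 (rule 218): 10110110011
Gen 3 (rule 26): 00100101110
Gen 4 (rule 149): 10110100101
Gen 5 (rule 218): 00110011000
Gen 6 (rule 26): 01101110100
Gen 7 (rule 149): 00000100111
Gen 8 (rule 218): 00001011111
Gen 9 (rule 26): 00010010000
Gen 10 (rule 149): 11011011111
Gen 11 (rule 218): 11011011111
Gen 12 (rule 26): 10010010000
Gen 13 (rule 149): 11011011111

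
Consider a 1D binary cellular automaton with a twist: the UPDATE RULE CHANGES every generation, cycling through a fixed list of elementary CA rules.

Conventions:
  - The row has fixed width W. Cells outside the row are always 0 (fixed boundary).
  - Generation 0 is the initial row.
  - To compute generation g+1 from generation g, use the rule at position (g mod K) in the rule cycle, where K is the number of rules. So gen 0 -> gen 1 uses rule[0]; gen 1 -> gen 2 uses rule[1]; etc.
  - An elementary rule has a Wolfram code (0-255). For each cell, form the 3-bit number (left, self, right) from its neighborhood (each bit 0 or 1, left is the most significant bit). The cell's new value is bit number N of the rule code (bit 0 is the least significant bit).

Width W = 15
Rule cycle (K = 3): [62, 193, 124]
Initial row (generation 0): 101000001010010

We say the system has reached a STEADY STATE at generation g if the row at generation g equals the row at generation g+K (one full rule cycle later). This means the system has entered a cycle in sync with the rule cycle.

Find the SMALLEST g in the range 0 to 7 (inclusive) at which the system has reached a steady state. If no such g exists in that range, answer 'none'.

Gen 0: 101000001010010
Gen 1 (rule 62): 111100011111111
Gen 2 (rule 193): 011101001111111
Gen 3 (rule 124): 010111101000001
Gen 4 (rule 62): 111100011100011
Gen 5 (rule 193): 011101001101001
Gen 6 (rule 124): 010111101111101
Gen 7 (rule 62): 111100011000011
Gen 8 (rule 193): 011101001011001
Gen 9 (rule 124): 010111101111101
Gen 10 (rule 62): 111100011000011

Answer: 6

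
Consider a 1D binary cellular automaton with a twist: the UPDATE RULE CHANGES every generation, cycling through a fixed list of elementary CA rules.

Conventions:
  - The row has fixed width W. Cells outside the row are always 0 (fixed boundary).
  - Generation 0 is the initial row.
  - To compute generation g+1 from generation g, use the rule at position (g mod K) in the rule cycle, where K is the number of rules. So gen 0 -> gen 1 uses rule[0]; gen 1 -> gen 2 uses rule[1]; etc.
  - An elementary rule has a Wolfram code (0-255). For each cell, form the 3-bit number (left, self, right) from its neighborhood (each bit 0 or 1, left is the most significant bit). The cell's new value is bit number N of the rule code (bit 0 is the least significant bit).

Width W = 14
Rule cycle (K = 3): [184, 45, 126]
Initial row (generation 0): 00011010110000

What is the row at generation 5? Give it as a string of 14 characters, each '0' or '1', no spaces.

Gen 0: 00011010110000
Gen 1 (rule 184): 00010101101000
Gen 2 (rule 45): 11011111011011
Gen 3 (rule 126): 11110001111111
Gen 4 (rule 184): 11101001111110
Gen 5 (rule 45): 10011001000000

Answer: 10011001000000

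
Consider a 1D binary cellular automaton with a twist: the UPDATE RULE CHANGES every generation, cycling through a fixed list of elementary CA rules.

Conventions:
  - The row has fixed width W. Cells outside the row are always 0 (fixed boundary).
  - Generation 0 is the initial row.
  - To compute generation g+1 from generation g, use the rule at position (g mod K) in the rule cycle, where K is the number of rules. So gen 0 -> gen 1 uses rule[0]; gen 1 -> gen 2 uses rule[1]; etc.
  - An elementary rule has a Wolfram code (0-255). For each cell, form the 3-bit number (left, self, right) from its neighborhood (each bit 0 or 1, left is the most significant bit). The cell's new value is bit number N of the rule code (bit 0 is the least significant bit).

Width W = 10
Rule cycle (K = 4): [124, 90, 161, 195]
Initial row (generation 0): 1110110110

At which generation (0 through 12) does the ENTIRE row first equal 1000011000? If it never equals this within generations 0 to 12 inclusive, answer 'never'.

Answer: 9

Derivation:
Gen 0: 1110110110
Gen 1 (rule 124): 1011111111
Gen 2 (rule 90): 0010000001
Gen 3 (rule 161): 1000111100
Gen 4 (rule 195): 0011011101
Gen 5 (rule 124): 0011110111
Gen 6 (rule 90): 0110010101
Gen 7 (rule 161): 0000001010
Gen 8 (rule 195): 1111110000
Gen 9 (rule 124): 1000011000
Gen 10 (rule 90): 0100111100
Gen 11 (rule 161): 0000011001
Gen 12 (rule 195): 1111101010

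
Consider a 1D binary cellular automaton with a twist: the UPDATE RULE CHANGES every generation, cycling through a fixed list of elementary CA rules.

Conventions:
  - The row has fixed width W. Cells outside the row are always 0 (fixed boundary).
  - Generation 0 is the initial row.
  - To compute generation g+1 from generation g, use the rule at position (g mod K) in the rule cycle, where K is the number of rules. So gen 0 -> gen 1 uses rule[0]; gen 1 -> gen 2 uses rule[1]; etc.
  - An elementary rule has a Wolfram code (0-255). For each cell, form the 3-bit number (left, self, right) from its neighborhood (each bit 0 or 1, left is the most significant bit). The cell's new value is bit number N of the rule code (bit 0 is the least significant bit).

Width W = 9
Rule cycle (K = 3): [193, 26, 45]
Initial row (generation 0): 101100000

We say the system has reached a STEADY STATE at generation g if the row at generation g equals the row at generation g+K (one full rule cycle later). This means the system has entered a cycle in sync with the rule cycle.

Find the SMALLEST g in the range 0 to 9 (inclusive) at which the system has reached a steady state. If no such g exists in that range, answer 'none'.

Gen 0: 101100000
Gen 1 (rule 193): 000101111
Gen 2 (rule 26): 001001000
Gen 3 (rule 45): 101001011
Gen 4 (rule 193): 000000001
Gen 5 (rule 26): 000000010
Gen 6 (rule 45): 111111010
Gen 7 (rule 193): 011111000
Gen 8 (rule 26): 110000100
Gen 9 (rule 45): 100110101
Gen 10 (rule 193): 000010000
Gen 11 (rule 26): 000101000
Gen 12 (rule 45): 110111011

Answer: none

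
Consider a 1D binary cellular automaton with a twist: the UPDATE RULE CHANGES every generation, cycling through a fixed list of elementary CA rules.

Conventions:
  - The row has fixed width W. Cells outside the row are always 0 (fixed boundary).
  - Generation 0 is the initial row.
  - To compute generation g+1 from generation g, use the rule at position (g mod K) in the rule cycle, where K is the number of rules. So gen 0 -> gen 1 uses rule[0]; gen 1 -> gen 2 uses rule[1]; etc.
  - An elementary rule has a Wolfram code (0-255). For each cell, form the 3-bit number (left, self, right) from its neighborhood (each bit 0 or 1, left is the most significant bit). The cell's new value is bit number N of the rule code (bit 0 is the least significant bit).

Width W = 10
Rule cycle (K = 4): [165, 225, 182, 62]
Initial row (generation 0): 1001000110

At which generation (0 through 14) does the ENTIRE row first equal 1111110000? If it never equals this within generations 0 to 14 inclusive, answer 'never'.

Answer: 8

Derivation:
Gen 0: 1001000110
Gen 1 (rule 165): 1001010000
Gen 2 (rule 225): 0000100111
Gen 3 (rule 182): 0001111010
Gen 4 (rule 62): 0011000111
Gen 5 (rule 165): 1000010010
Gen 6 (rule 225): 0011000000
Gen 7 (rule 182): 0100100000
Gen 8 (rule 62): 1111110000
Gen 9 (rule 165): 0111100111
Gen 10 (rule 225): 0011100011
Gen 11 (rule 182): 0101010100
Gen 12 (rule 62): 1111111110
Gen 13 (rule 165): 0111111100
Gen 14 (rule 225): 0011111101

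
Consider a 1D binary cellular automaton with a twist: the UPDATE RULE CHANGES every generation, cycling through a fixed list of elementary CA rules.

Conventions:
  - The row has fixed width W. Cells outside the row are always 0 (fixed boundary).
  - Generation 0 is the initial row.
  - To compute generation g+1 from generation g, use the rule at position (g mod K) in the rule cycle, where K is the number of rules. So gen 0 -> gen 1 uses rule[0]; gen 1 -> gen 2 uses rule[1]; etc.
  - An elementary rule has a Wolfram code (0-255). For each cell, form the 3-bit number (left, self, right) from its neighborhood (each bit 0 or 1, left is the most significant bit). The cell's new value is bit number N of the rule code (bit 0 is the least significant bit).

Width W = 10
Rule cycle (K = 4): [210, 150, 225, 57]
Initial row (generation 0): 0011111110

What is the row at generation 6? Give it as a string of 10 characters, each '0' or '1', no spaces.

Answer: 1101111011

Derivation:
Gen 0: 0011111110
Gen 1 (rule 210): 0101111111
Gen 2 (rule 150): 1100111110
Gen 3 (rule 225): 0100011110
Gen 4 (rule 57): 0011010001
Gen 5 (rule 210): 0101001010
Gen 6 (rule 150): 1101111011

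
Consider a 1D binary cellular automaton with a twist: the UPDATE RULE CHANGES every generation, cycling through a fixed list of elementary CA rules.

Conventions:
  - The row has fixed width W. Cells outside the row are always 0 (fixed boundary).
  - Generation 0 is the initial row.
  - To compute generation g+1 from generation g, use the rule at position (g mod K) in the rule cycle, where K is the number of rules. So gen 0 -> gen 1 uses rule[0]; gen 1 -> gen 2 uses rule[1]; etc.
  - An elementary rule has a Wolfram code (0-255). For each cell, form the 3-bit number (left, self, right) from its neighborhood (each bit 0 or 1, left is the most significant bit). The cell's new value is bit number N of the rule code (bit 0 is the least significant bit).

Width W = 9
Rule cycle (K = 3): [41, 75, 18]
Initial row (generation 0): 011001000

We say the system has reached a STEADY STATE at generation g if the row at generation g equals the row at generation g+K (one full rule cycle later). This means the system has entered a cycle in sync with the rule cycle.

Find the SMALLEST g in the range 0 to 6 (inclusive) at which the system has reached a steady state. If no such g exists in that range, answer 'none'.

Gen 0: 011001000
Gen 1 (rule 41): 010000011
Gen 2 (rule 75): 100111111
Gen 3 (rule 18): 011000000
Gen 4 (rule 41): 010011111
Gen 5 (rule 75): 100110001
Gen 6 (rule 18): 011001010
Gen 7 (rule 41): 010000100
Gen 8 (rule 75): 100111001
Gen 9 (rule 18): 011000110

Answer: none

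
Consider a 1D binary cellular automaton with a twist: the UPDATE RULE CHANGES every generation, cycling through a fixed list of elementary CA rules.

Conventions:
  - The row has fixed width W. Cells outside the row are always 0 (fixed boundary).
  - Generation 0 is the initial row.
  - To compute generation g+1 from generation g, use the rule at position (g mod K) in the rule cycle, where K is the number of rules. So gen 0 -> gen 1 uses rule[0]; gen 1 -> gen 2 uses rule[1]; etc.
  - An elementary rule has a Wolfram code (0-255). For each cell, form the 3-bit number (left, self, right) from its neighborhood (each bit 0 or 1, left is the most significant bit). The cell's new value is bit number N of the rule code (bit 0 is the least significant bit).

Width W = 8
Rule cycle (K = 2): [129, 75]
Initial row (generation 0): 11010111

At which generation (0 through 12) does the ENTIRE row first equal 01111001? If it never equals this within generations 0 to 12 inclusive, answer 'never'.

Gen 0: 11010111
Gen 1 (rule 129): 00000010
Gen 2 (rule 75): 11111100
Gen 3 (rule 129): 01111001
Gen 4 (rule 75): 11001010
Gen 5 (rule 129): 00000000
Gen 6 (rule 75): 11111111
Gen 7 (rule 129): 01111110
Gen 8 (rule 75): 11000010
Gen 9 (rule 129): 00011000
Gen 10 (rule 75): 11111011
Gen 11 (rule 129): 01110000
Gen 12 (rule 75): 11010111

Answer: 3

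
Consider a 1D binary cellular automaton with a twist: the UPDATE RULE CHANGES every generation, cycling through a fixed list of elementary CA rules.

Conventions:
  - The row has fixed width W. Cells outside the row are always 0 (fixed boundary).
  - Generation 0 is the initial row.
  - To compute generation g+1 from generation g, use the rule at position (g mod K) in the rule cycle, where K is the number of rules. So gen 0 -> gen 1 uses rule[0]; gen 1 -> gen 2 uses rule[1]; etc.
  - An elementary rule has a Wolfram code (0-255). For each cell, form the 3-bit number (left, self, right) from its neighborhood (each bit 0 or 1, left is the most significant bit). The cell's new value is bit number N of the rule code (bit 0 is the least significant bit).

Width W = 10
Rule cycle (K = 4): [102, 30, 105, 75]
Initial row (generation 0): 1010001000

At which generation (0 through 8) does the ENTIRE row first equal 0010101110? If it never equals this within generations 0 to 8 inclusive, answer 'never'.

Gen 0: 1010001000
Gen 1 (rule 102): 1110011000
Gen 2 (rule 30): 1001110100
Gen 3 (rule 105): 0001011001
Gen 4 (rule 75): 1110011010
Gen 5 (rule 102): 0010101110
Gen 6 (rule 30): 0110101001
Gen 7 (rule 105): 0111010000
Gen 8 (rule 75): 1101000111

Answer: 5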